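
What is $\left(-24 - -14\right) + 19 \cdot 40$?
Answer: $750$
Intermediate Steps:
$\left(-24 - -14\right) + 19 \cdot 40 = \left(-24 + 14\right) + 760 = -10 + 760 = 750$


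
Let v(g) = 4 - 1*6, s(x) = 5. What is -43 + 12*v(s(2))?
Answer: -67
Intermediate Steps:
v(g) = -2 (v(g) = 4 - 6 = -2)
-43 + 12*v(s(2)) = -43 + 12*(-2) = -43 - 24 = -67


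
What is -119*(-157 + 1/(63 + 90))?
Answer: 168140/9 ≈ 18682.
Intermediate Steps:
-119*(-157 + 1/(63 + 90)) = -119*(-157 + 1/153) = -119*(-24020/153) = 168140/9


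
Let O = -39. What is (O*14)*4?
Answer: -2184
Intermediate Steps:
(O*14)*4 = -39*14*4 = -546*4 = -2184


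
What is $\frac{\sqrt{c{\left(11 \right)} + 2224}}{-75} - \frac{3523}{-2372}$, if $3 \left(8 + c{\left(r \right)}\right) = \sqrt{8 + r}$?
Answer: $\frac{3523}{2372} - \frac{\sqrt{19944 + 3 \sqrt{19}}}{225} \approx 0.85738$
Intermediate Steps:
$c{\left(r \right)} = -8 + \frac{\sqrt{8 + r}}{3}$
$\frac{\sqrt{c{\left(11 \right)} + 2224}}{-75} - \frac{3523}{-2372} = \frac{\sqrt{\left(-8 + \frac{\sqrt{8 + 11}}{3}\right) + 2224}}{-75} - \frac{3523}{-2372} = \sqrt{\left(-8 + \frac{\sqrt{19}}{3}\right) + 2224} \left(- \frac{1}{75}\right) - - \frac{3523}{2372} = \sqrt{2216 + \frac{\sqrt{19}}{3}} \left(- \frac{1}{75}\right) + \frac{3523}{2372} = - \frac{\sqrt{2216 + \frac{\sqrt{19}}{3}}}{75} + \frac{3523}{2372} = \frac{3523}{2372} - \frac{\sqrt{2216 + \frac{\sqrt{19}}{3}}}{75}$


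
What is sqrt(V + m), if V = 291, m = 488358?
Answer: sqrt(488649) ≈ 699.03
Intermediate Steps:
sqrt(V + m) = sqrt(291 + 488358) = sqrt(488649)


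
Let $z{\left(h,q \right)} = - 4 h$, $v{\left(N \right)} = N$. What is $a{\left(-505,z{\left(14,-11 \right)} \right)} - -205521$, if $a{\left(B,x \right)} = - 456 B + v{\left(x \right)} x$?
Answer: $438937$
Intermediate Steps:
$a{\left(B,x \right)} = x^{2} - 456 B$ ($a{\left(B,x \right)} = - 456 B + x x = - 456 B + x^{2} = x^{2} - 456 B$)
$a{\left(-505,z{\left(14,-11 \right)} \right)} - -205521 = \left(\left(\left(-4\right) 14\right)^{2} - -230280\right) - -205521 = \left(\left(-56\right)^{2} + 230280\right) + 205521 = \left(3136 + 230280\right) + 205521 = 233416 + 205521 = 438937$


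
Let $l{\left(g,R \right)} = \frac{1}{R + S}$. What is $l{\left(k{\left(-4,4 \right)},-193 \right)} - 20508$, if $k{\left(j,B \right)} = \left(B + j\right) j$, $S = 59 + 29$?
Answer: $- \frac{2153341}{105} \approx -20508.0$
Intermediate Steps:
$S = 88$
$k{\left(j,B \right)} = j \left(B + j\right)$
$l{\left(g,R \right)} = \frac{1}{88 + R}$ ($l{\left(g,R \right)} = \frac{1}{R + 88} = \frac{1}{88 + R}$)
$l{\left(k{\left(-4,4 \right)},-193 \right)} - 20508 = \frac{1}{88 - 193} - 20508 = \frac{1}{-105} - 20508 = - \frac{1}{105} - 20508 = - \frac{2153341}{105}$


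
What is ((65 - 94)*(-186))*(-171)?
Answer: -922374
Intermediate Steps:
((65 - 94)*(-186))*(-171) = -29*(-186)*(-171) = 5394*(-171) = -922374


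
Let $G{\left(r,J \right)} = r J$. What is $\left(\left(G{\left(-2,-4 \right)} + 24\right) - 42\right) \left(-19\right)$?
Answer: $190$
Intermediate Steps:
$G{\left(r,J \right)} = J r$
$\left(\left(G{\left(-2,-4 \right)} + 24\right) - 42\right) \left(-19\right) = \left(\left(\left(-4\right) \left(-2\right) + 24\right) - 42\right) \left(-19\right) = \left(\left(8 + 24\right) - 42\right) \left(-19\right) = \left(32 - 42\right) \left(-19\right) = \left(-10\right) \left(-19\right) = 190$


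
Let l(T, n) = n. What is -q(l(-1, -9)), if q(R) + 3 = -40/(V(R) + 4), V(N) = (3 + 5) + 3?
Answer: 17/3 ≈ 5.6667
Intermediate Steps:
V(N) = 11 (V(N) = 8 + 3 = 11)
q(R) = -17/3 (q(R) = -3 - 40/(11 + 4) = -3 - 40/15 = -3 - 40*1/15 = -3 - 8/3 = -17/3)
-q(l(-1, -9)) = -1*(-17/3) = 17/3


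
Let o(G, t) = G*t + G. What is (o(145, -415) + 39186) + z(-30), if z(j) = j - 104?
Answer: -20978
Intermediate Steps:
z(j) = -104 + j
o(G, t) = G + G*t
(o(145, -415) + 39186) + z(-30) = (145*(1 - 415) + 39186) + (-104 - 30) = (145*(-414) + 39186) - 134 = (-60030 + 39186) - 134 = -20844 - 134 = -20978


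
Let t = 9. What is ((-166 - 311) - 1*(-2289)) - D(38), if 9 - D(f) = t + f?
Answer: 1850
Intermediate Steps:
D(f) = -f (D(f) = 9 - (9 + f) = 9 + (-9 - f) = -f)
((-166 - 311) - 1*(-2289)) - D(38) = ((-166 - 311) - 1*(-2289)) - (-1)*38 = (-477 + 2289) - 1*(-38) = 1812 + 38 = 1850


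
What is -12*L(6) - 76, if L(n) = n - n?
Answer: -76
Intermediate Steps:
L(n) = 0
-12*L(6) - 76 = -12*0 - 76 = 0 - 76 = -76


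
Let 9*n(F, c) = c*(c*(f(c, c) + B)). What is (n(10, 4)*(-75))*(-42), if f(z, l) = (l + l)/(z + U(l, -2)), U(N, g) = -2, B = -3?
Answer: 5600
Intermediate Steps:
f(z, l) = 2*l/(-2 + z) (f(z, l) = (l + l)/(z - 2) = (2*l)/(-2 + z) = 2*l/(-2 + z))
n(F, c) = c²*(-3 + 2*c/(-2 + c))/9 (n(F, c) = (c*(c*(2*c/(-2 + c) - 3)))/9 = (c*(c*(-3 + 2*c/(-2 + c))))/9 = (c²*(-3 + 2*c/(-2 + c)))/9 = c²*(-3 + 2*c/(-2 + c))/9)
(n(10, 4)*(-75))*(-42) = (((⅑)*4²*(6 - 1*4)/(-2 + 4))*(-75))*(-42) = (((⅑)*16*(6 - 4)/2)*(-75))*(-42) = (((⅑)*16*(½)*2)*(-75))*(-42) = ((16/9)*(-75))*(-42) = -400/3*(-42) = 5600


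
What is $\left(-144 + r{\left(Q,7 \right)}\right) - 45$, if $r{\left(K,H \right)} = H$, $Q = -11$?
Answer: $-182$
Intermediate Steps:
$\left(-144 + r{\left(Q,7 \right)}\right) - 45 = \left(-144 + 7\right) - 45 = -137 - 45 = -182$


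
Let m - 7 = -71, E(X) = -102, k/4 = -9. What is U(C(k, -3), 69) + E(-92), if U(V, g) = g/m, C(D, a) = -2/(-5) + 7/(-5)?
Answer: -6597/64 ≈ -103.08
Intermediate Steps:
k = -36 (k = 4*(-9) = -36)
C(D, a) = -1 (C(D, a) = -2*(-1/5) + 7*(-1/5) = 2/5 - 7/5 = -1)
m = -64 (m = 7 - 71 = -64)
U(V, g) = -g/64 (U(V, g) = g/(-64) = g*(-1/64) = -g/64)
U(C(k, -3), 69) + E(-92) = -1/64*69 - 102 = -69/64 - 102 = -6597/64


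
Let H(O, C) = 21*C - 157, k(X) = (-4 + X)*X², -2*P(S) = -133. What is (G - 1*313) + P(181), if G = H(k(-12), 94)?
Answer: 3141/2 ≈ 1570.5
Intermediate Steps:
P(S) = 133/2 (P(S) = -½*(-133) = 133/2)
k(X) = X²*(-4 + X)
H(O, C) = -157 + 21*C
G = 1817 (G = -157 + 21*94 = -157 + 1974 = 1817)
(G - 1*313) + P(181) = (1817 - 1*313) + 133/2 = (1817 - 313) + 133/2 = 1504 + 133/2 = 3141/2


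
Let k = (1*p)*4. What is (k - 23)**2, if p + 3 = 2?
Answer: 729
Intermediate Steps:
p = -1 (p = -3 + 2 = -1)
k = -4 (k = (1*(-1))*4 = -1*4 = -4)
(k - 23)**2 = (-4 - 23)**2 = (-27)**2 = 729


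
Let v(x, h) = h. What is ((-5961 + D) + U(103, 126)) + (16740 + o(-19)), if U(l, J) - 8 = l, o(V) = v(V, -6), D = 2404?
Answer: 13288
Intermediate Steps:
o(V) = -6
U(l, J) = 8 + l
((-5961 + D) + U(103, 126)) + (16740 + o(-19)) = ((-5961 + 2404) + (8 + 103)) + (16740 - 6) = (-3557 + 111) + 16734 = -3446 + 16734 = 13288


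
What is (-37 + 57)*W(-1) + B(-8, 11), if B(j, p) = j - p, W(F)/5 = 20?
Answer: 1981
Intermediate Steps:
W(F) = 100 (W(F) = 5*20 = 100)
(-37 + 57)*W(-1) + B(-8, 11) = (-37 + 57)*100 + (-8 - 1*11) = 20*100 + (-8 - 11) = 2000 - 19 = 1981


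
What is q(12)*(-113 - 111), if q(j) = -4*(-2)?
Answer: -1792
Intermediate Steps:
q(j) = 8
q(12)*(-113 - 111) = 8*(-113 - 111) = 8*(-224) = -1792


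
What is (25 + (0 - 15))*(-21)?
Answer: -210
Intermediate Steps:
(25 + (0 - 15))*(-21) = (25 - 15)*(-21) = 10*(-21) = -210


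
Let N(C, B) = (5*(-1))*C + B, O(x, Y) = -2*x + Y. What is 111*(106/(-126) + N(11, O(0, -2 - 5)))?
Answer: -146483/21 ≈ -6975.4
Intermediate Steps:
O(x, Y) = Y - 2*x
N(C, B) = B - 5*C (N(C, B) = -5*C + B = B - 5*C)
111*(106/(-126) + N(11, O(0, -2 - 5))) = 111*(106/(-126) + (((-2 - 5) - 2*0) - 5*11)) = 111*(106*(-1/126) + ((-7 + 0) - 55)) = 111*(-53/63 + (-7 - 55)) = 111*(-53/63 - 62) = 111*(-3959/63) = -146483/21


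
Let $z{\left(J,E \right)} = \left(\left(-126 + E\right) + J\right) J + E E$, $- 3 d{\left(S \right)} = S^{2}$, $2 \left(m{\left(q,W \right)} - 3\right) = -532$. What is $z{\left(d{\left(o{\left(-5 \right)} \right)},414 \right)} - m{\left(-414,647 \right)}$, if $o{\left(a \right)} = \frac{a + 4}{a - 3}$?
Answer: $\frac{6327982081}{36864} \approx 1.7166 \cdot 10^{5}$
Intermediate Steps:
$m{\left(q,W \right)} = -263$ ($m{\left(q,W \right)} = 3 + \frac{1}{2} \left(-532\right) = 3 - 266 = -263$)
$o{\left(a \right)} = \frac{4 + a}{-3 + a}$
$d{\left(S \right)} = - \frac{S^{2}}{3}$
$z{\left(J,E \right)} = E^{2} + J \left(-126 + E + J\right)$ ($z{\left(J,E \right)} = \left(-126 + E + J\right) J + E^{2} = J \left(-126 + E + J\right) + E^{2} = E^{2} + J \left(-126 + E + J\right)$)
$z{\left(d{\left(o{\left(-5 \right)} \right)},414 \right)} - m{\left(-414,647 \right)} = \left(414^{2} + \left(- \frac{\left(\frac{4 - 5}{-3 - 5}\right)^{2}}{3}\right)^{2} - 126 \left(- \frac{\left(\frac{4 - 5}{-3 - 5}\right)^{2}}{3}\right) + 414 \left(- \frac{\left(\frac{4 - 5}{-3 - 5}\right)^{2}}{3}\right)\right) - -263 = \left(171396 + \left(- \frac{\left(\frac{1}{-8} \left(-1\right)\right)^{2}}{3}\right)^{2} - 126 \left(- \frac{\left(\frac{1}{-8} \left(-1\right)\right)^{2}}{3}\right) + 414 \left(- \frac{\left(\frac{1}{-8} \left(-1\right)\right)^{2}}{3}\right)\right) + 263 = \left(171396 + \left(- \frac{\left(\left(- \frac{1}{8}\right) \left(-1\right)\right)^{2}}{3}\right)^{2} - 126 \left(- \frac{\left(\left(- \frac{1}{8}\right) \left(-1\right)\right)^{2}}{3}\right) + 414 \left(- \frac{\left(\left(- \frac{1}{8}\right) \left(-1\right)\right)^{2}}{3}\right)\right) + 263 = \left(171396 + \left(- \frac{1}{3 \cdot 64}\right)^{2} - 126 \left(- \frac{1}{3 \cdot 64}\right) + 414 \left(- \frac{1}{3 \cdot 64}\right)\right) + 263 = \left(171396 + \left(\left(- \frac{1}{3}\right) \frac{1}{64}\right)^{2} - 126 \left(\left(- \frac{1}{3}\right) \frac{1}{64}\right) + 414 \left(\left(- \frac{1}{3}\right) \frac{1}{64}\right)\right) + 263 = \left(171396 + \left(- \frac{1}{192}\right)^{2} - - \frac{21}{32} + 414 \left(- \frac{1}{192}\right)\right) + 263 = \left(171396 + \frac{1}{36864} + \frac{21}{32} - \frac{69}{32}\right) + 263 = \frac{6318286849}{36864} + 263 = \frac{6327982081}{36864}$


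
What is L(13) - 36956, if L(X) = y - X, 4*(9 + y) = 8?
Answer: -36976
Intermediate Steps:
y = -7 (y = -9 + (¼)*8 = -9 + 2 = -7)
L(X) = -7 - X
L(13) - 36956 = (-7 - 1*13) - 36956 = (-7 - 13) - 36956 = -20 - 36956 = -36976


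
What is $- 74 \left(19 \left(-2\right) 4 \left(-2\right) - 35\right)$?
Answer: $-19906$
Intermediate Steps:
$- 74 \left(19 \left(-2\right) 4 \left(-2\right) - 35\right) = - 74 \left(19 \left(\left(-8\right) \left(-2\right)\right) - 35\right) = - 74 \left(19 \cdot 16 - 35\right) = - 74 \left(304 - 35\right) = \left(-74\right) 269 = -19906$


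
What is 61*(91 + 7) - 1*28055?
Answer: -22077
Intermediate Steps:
61*(91 + 7) - 1*28055 = 61*98 - 28055 = 5978 - 28055 = -22077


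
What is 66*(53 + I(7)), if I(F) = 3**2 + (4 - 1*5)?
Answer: 4026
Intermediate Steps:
I(F) = 8 (I(F) = 9 + (4 - 5) = 9 - 1 = 8)
66*(53 + I(7)) = 66*(53 + 8) = 66*61 = 4026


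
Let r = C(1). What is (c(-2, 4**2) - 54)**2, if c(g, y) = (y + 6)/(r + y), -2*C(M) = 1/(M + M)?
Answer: 10982596/3969 ≈ 2767.1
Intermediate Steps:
C(M) = -1/(4*M) (C(M) = -1/(2*(M + M)) = -1/(2*M)/2 = -1/(4*M))
r = -1/4 (r = -1/4/1 = -1/4*1 = -1/4 ≈ -0.25000)
c(g, y) = (6 + y)/(-1/4 + y) (c(g, y) = (y + 6)/(-1/4 + y) = (6 + y)/(-1/4 + y))
(c(-2, 4**2) - 54)**2 = (4*(6 + 4**2)/(-1 + 4*4**2) - 54)**2 = (4*(6 + 16)/(-1 + 4*16) - 54)**2 = (4*22/(-1 + 64) - 54)**2 = (4*22/63 - 54)**2 = (4*(1/63)*22 - 54)**2 = (88/63 - 54)**2 = (-3314/63)**2 = 10982596/3969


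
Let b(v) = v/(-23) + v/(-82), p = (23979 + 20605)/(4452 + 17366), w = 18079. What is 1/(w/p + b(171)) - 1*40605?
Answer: -7543675138741159/185781927343 ≈ -40605.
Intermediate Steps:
p = 22292/10909 (p = 44584/21818 = 44584*(1/21818) = 22292/10909 ≈ 2.0434)
b(v) = -105*v/1886 (b(v) = v*(-1/23) + v*(-1/82) = -v/23 - v/82 = -105*v/1886)
1/(w/p + b(171)) - 1*40605 = 1/(18079/(22292/10909) - 105/1886*171) - 1*40605 = 1/(18079*(10909/22292) - 17955/1886) - 40605 = 1/(197223811/22292 - 17955/1886) - 40605 = 1/(185781927343/21021356) - 40605 = 21021356/185781927343 - 40605 = -7543675138741159/185781927343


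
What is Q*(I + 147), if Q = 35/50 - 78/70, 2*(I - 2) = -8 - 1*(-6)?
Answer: -2146/35 ≈ -61.314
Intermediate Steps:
I = 1 (I = 2 + (-8 - 1*(-6))/2 = 2 + (-8 + 6)/2 = 2 + (½)*(-2) = 2 - 1 = 1)
Q = -29/70 (Q = 35*(1/50) - 78*1/70 = 7/10 - 39/35 = -29/70 ≈ -0.41429)
Q*(I + 147) = -29*(1 + 147)/70 = -29/70*148 = -2146/35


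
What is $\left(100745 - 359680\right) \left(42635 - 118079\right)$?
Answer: $19535092140$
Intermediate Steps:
$\left(100745 - 359680\right) \left(42635 - 118079\right) = \left(-258935\right) \left(-75444\right) = 19535092140$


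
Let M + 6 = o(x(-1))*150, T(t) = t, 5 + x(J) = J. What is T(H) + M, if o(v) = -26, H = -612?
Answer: -4518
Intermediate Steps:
x(J) = -5 + J
M = -3906 (M = -6 - 26*150 = -6 - 3900 = -3906)
T(H) + M = -612 - 3906 = -4518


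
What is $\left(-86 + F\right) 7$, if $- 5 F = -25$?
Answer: $-567$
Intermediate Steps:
$F = 5$ ($F = \left(- \frac{1}{5}\right) \left(-25\right) = 5$)
$\left(-86 + F\right) 7 = \left(-86 + 5\right) 7 = \left(-81\right) 7 = -567$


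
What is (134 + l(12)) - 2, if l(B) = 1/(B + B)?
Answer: 3169/24 ≈ 132.04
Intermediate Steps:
l(B) = 1/(2*B)
(134 + l(12)) - 2 = (134 + (1/2)/12) - 2 = (134 + (1/2)*(1/12)) - 2 = (134 + 1/24) - 2 = 3217/24 - 2 = 3169/24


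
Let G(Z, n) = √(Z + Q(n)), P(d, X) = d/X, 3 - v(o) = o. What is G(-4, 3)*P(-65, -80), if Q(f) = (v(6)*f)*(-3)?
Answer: 13*√23/16 ≈ 3.8966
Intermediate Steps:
v(o) = 3 - o
Q(f) = 9*f (Q(f) = ((3 - 1*6)*f)*(-3) = ((3 - 6)*f)*(-3) = -3*f*(-3) = 9*f)
G(Z, n) = √(Z + 9*n)
G(-4, 3)*P(-65, -80) = √(-4 + 9*3)*(-65/(-80)) = √(-4 + 27)*(-65*(-1/80)) = √23*(13/16) = 13*√23/16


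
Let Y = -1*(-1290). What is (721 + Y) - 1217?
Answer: 794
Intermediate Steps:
Y = 1290
(721 + Y) - 1217 = (721 + 1290) - 1217 = 2011 - 1217 = 794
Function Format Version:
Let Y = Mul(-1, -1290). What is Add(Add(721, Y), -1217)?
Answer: 794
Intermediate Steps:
Y = 1290
Add(Add(721, Y), -1217) = Add(Add(721, 1290), -1217) = Add(2011, -1217) = 794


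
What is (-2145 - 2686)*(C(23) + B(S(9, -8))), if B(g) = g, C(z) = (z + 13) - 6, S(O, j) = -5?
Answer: -120775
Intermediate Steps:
C(z) = 7 + z (C(z) = (13 + z) - 6 = 7 + z)
(-2145 - 2686)*(C(23) + B(S(9, -8))) = (-2145 - 2686)*((7 + 23) - 5) = -4831*(30 - 5) = -4831*25 = -120775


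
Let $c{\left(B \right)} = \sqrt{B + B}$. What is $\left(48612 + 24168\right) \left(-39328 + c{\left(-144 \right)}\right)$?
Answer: $-2862291840 + 873360 i \sqrt{2} \approx -2.8623 \cdot 10^{9} + 1.2351 \cdot 10^{6} i$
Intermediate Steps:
$c{\left(B \right)} = \sqrt{2} \sqrt{B}$ ($c{\left(B \right)} = \sqrt{2 B} = \sqrt{2} \sqrt{B}$)
$\left(48612 + 24168\right) \left(-39328 + c{\left(-144 \right)}\right) = \left(48612 + 24168\right) \left(-39328 + \sqrt{2} \sqrt{-144}\right) = 72780 \left(-39328 + \sqrt{2} \cdot 12 i\right) = 72780 \left(-39328 + 12 i \sqrt{2}\right) = -2862291840 + 873360 i \sqrt{2}$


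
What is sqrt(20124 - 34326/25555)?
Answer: 9*sqrt(162237808570)/25555 ≈ 141.85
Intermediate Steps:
sqrt(20124 - 34326/25555) = sqrt(514234494/25555) = 9*sqrt(162237808570)/25555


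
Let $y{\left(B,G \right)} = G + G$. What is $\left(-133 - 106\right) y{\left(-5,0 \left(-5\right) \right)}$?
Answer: $0$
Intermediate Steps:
$y{\left(B,G \right)} = 2 G$
$\left(-133 - 106\right) y{\left(-5,0 \left(-5\right) \right)} = \left(-133 - 106\right) 2 \cdot 0 \left(-5\right) = - 239 \cdot 2 \cdot 0 = \left(-239\right) 0 = 0$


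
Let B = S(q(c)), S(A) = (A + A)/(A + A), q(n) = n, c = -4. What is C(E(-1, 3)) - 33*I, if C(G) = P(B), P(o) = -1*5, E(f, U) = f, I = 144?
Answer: -4757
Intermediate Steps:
S(A) = 1 (S(A) = (2*A)/((2*A)) = (2*A)*(1/(2*A)) = 1)
B = 1
P(o) = -5
C(G) = -5
C(E(-1, 3)) - 33*I = -5 - 33*144 = -5 - 4752 = -4757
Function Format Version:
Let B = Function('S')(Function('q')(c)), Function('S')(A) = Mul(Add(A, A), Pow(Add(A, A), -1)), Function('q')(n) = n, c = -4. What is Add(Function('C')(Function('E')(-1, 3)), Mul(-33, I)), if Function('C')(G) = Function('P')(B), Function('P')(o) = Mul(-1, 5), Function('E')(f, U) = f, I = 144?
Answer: -4757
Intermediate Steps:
Function('S')(A) = 1 (Function('S')(A) = Mul(Mul(2, A), Pow(Mul(2, A), -1)) = Mul(Mul(2, A), Mul(Rational(1, 2), Pow(A, -1))) = 1)
B = 1
Function('P')(o) = -5
Function('C')(G) = -5
Add(Function('C')(Function('E')(-1, 3)), Mul(-33, I)) = Add(-5, Mul(-33, 144)) = Add(-5, -4752) = -4757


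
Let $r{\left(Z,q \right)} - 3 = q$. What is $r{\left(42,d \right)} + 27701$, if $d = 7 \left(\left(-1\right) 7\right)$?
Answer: $27655$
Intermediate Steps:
$d = -49$ ($d = 7 \left(-7\right) = -49$)
$r{\left(Z,q \right)} = 3 + q$
$r{\left(42,d \right)} + 27701 = \left(3 - 49\right) + 27701 = -46 + 27701 = 27655$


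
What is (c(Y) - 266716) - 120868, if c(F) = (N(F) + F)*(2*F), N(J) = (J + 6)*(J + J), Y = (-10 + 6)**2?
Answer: -364544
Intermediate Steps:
Y = 16 (Y = (-4)**2 = 16)
N(J) = 2*J*(6 + J) (N(J) = (6 + J)*(2*J) = 2*J*(6 + J))
c(F) = 2*F*(F + 2*F*(6 + F)) (c(F) = (2*F*(6 + F) + F)*(2*F) = (F + 2*F*(6 + F))*(2*F) = 2*F*(F + 2*F*(6 + F)))
(c(Y) - 266716) - 120868 = (16**2*(26 + 4*16) - 266716) - 120868 = (256*(26 + 64) - 266716) - 120868 = (256*90 - 266716) - 120868 = (23040 - 266716) - 120868 = -243676 - 120868 = -364544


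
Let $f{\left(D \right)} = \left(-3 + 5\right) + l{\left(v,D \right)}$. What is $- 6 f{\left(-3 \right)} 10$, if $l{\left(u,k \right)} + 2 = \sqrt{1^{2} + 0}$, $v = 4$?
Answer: $-60$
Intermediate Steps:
$l{\left(u,k \right)} = -1$ ($l{\left(u,k \right)} = -2 + \sqrt{1^{2} + 0} = -2 + \sqrt{1 + 0} = -2 + \sqrt{1} = -2 + 1 = -1$)
$f{\left(D \right)} = 1$ ($f{\left(D \right)} = \left(-3 + 5\right) - 1 = 2 - 1 = 1$)
$- 6 f{\left(-3 \right)} 10 = \left(-6\right) 1 \cdot 10 = \left(-6\right) 10 = -60$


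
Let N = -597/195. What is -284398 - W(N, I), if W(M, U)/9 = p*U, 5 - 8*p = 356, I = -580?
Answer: -1026851/2 ≈ -5.1343e+5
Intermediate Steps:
p = -351/8 (p = 5/8 - 1/8*356 = 5/8 - 89/2 = -351/8 ≈ -43.875)
N = -199/65 (N = -597*1/195 = -199/65 ≈ -3.0615)
W(M, U) = -3159*U/8 (W(M, U) = 9*(-351*U/8) = -3159*U/8)
-284398 - W(N, I) = -284398 - (-3159)*(-580)/8 = -284398 - 1*458055/2 = -284398 - 458055/2 = -1026851/2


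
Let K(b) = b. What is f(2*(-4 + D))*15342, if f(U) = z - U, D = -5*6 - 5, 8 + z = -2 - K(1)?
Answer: 1027914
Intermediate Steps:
z = -11 (z = -8 + (-2 - 1*1) = -8 + (-2 - 1) = -8 - 3 = -11)
D = -35 (D = -30 - 5 = -35)
f(U) = -11 - U
f(2*(-4 + D))*15342 = (-11 - 2*(-4 - 35))*15342 = (-11 - 2*(-39))*15342 = (-11 - 1*(-78))*15342 = (-11 + 78)*15342 = 67*15342 = 1027914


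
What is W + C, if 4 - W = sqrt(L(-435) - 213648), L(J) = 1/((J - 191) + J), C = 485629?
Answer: 485633 - I*sqrt(240508041269)/1061 ≈ 4.8563e+5 - 462.22*I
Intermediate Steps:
L(J) = 1/(-191 + 2*J) (L(J) = 1/((-191 + J) + J) = 1/(-191 + 2*J))
W = 4 - I*sqrt(240508041269)/1061 (W = 4 - sqrt(1/(-191 + 2*(-435)) - 213648) = 4 - sqrt(1/(-191 - 870) - 213648) = 4 - sqrt(1/(-1061) - 213648) = 4 - sqrt(-1/1061 - 213648) = 4 - sqrt(-226680529/1061) = 4 - I*sqrt(240508041269)/1061 ≈ 4.0 - 462.22*I)
W + C = (4 - I*sqrt(240508041269)/1061) + 485629 = 485633 - I*sqrt(240508041269)/1061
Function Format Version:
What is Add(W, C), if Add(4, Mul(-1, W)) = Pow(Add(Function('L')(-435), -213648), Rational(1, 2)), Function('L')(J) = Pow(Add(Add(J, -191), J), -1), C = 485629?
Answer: Add(485633, Mul(Rational(-1, 1061), I, Pow(240508041269, Rational(1, 2)))) ≈ Add(4.8563e+5, Mul(-462.22, I))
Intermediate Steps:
Function('L')(J) = Pow(Add(-191, Mul(2, J)), -1) (Function('L')(J) = Pow(Add(Add(-191, J), J), -1) = Pow(Add(-191, Mul(2, J)), -1))
W = Add(4, Mul(Rational(-1, 1061), I, Pow(240508041269, Rational(1, 2)))) (W = Add(4, Mul(-1, Pow(Add(Pow(Add(-191, Mul(2, -435)), -1), -213648), Rational(1, 2)))) = Add(4, Mul(-1, Pow(Add(Pow(Add(-191, -870), -1), -213648), Rational(1, 2)))) = Add(4, Mul(-1, Pow(Add(Pow(-1061, -1), -213648), Rational(1, 2)))) = Add(4, Mul(-1, Pow(Add(Rational(-1, 1061), -213648), Rational(1, 2)))) = Add(4, Mul(-1, Pow(Rational(-226680529, 1061), Rational(1, 2)))) = Add(4, Mul(-1, Mul(Rational(1, 1061), I, Pow(240508041269, Rational(1, 2))))) = Add(4, Mul(Rational(-1, 1061), I, Pow(240508041269, Rational(1, 2)))) ≈ Add(4.0000, Mul(-462.22, I)))
Add(W, C) = Add(Add(4, Mul(Rational(-1, 1061), I, Pow(240508041269, Rational(1, 2)))), 485629) = Add(485633, Mul(Rational(-1, 1061), I, Pow(240508041269, Rational(1, 2))))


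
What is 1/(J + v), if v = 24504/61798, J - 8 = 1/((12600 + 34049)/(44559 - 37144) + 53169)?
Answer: 12183314530816/102297645056181 ≈ 0.11910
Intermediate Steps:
J = 3154365687/394294784 (J = 8 + 1/((12600 + 34049)/(44559 - 37144) + 53169) = 8 + 1/(46649/7415 + 53169) = 8 + 1/(394294784/7415) = 8 + 7415/394294784 = 3154365687/394294784 ≈ 8.0000)
v = 12252/30899 (v = 24504*(1/61798) = 12252/30899 ≈ 0.39652)
1/(J + v) = 1/(3154365687/394294784 + 12252/30899) = 1/(102297645056181/12183314530816) = 12183314530816/102297645056181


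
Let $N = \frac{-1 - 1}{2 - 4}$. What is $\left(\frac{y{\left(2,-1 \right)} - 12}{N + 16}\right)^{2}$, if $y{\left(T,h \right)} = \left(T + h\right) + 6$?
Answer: $\frac{25}{289} \approx 0.086505$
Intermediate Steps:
$N = 1$ ($N = - \frac{2}{-2} = \left(-2\right) \left(- \frac{1}{2}\right) = 1$)
$y{\left(T,h \right)} = 6 + T + h$
$\left(\frac{y{\left(2,-1 \right)} - 12}{N + 16}\right)^{2} = \left(\frac{\left(6 + 2 - 1\right) - 12}{1 + 16}\right)^{2} = \left(\frac{7 - 12}{17}\right)^{2} = \left(\left(-5\right) \frac{1}{17}\right)^{2} = \left(- \frac{5}{17}\right)^{2} = \frac{25}{289}$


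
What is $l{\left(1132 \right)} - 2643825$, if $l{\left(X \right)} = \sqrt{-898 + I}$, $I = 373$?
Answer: $-2643825 + 5 i \sqrt{21} \approx -2.6438 \cdot 10^{6} + 22.913 i$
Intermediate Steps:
$l{\left(X \right)} = 5 i \sqrt{21}$ ($l{\left(X \right)} = \sqrt{-898 + 373} = \sqrt{-525} = 5 i \sqrt{21}$)
$l{\left(1132 \right)} - 2643825 = 5 i \sqrt{21} - 2643825 = -2643825 + 5 i \sqrt{21}$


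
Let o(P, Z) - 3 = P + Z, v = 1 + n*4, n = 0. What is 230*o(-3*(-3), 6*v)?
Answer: 4140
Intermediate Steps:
v = 1 (v = 1 + 0*4 = 1 + 0 = 1)
o(P, Z) = 3 + P + Z (o(P, Z) = 3 + (P + Z) = 3 + P + Z)
230*o(-3*(-3), 6*v) = 230*(3 - 3*(-3) + 6*1) = 230*(3 + 9 + 6) = 230*18 = 4140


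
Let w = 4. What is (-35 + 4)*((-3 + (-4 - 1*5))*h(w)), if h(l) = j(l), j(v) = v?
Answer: 1488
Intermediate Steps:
h(l) = l
(-35 + 4)*((-3 + (-4 - 1*5))*h(w)) = (-35 + 4)*((-3 + (-4 - 1*5))*4) = -31*(-3 + (-4 - 5))*4 = -31*(-3 - 9)*4 = -(-372)*4 = -31*(-48) = 1488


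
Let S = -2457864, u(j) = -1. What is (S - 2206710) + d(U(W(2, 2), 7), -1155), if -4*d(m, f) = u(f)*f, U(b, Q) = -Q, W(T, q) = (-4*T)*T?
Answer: -18659451/4 ≈ -4.6649e+6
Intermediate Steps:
W(T, q) = -4*T²
d(m, f) = f/4 (d(m, f) = -(-1)*f/4 = f/4)
(S - 2206710) + d(U(W(2, 2), 7), -1155) = (-2457864 - 2206710) + (¼)*(-1155) = -4664574 - 1155/4 = -18659451/4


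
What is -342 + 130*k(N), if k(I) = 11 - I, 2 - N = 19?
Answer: 3298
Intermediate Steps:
N = -17 (N = 2 - 1*19 = 2 - 19 = -17)
-342 + 130*k(N) = -342 + 130*(11 - 1*(-17)) = -342 + 130*(11 + 17) = -342 + 130*28 = -342 + 3640 = 3298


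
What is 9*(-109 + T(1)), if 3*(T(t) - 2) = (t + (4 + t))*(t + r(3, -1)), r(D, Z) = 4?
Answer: -873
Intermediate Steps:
T(t) = 2 + (4 + t)*(4 + 2*t)/3 (T(t) = 2 + ((t + (4 + t))*(t + 4))/3 = 2 + ((4 + 2*t)*(4 + t))/3 = 2 + ((4 + t)*(4 + 2*t))/3 = 2 + (4 + t)*(4 + 2*t)/3)
9*(-109 + T(1)) = 9*(-109 + (22/3 + 4*1 + (⅔)*1²)) = 9*(-109 + (22/3 + 4 + (⅔)*1)) = 9*(-109 + (22/3 + 4 + ⅔)) = 9*(-109 + 12) = 9*(-97) = -873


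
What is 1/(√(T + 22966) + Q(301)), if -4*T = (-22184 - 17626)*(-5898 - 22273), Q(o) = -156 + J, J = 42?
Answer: -228/560723815 - I*√1121395646/560723815 ≈ -4.0662e-7 - 5.9721e-5*I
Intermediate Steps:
Q(o) = -114 (Q(o) = -156 + 42 = -114)
T = -560743755/2 (T = -(-22184 - 17626)*(-5898 - 22273)/4 = -(-19905)*(-28171)/2 = -¼*1121487510 = -560743755/2 ≈ -2.8037e+8)
1/(√(T + 22966) + Q(301)) = 1/(√(-560743755/2 + 22966) - 114) = 1/(√(-560697823/2) - 114) = 1/(I*√1121395646/2 - 114) = 1/(-114 + I*√1121395646/2)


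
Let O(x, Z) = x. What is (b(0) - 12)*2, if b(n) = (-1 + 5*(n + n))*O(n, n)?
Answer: -24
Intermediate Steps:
b(n) = n*(-1 + 10*n) (b(n) = (-1 + 5*(n + n))*n = (-1 + 5*(2*n))*n = (-1 + 10*n)*n = n*(-1 + 10*n))
(b(0) - 12)*2 = (0*(-1 + 10*0) - 12)*2 = (0*(-1 + 0) - 12)*2 = (0*(-1) - 12)*2 = (0 - 12)*2 = -12*2 = -24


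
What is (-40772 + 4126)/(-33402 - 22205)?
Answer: 36646/55607 ≈ 0.65902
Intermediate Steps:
(-40772 + 4126)/(-33402 - 22205) = -36646/(-55607) = -36646*(-1/55607) = 36646/55607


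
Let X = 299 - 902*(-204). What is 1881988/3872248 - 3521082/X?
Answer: -3321909792505/178420603034 ≈ -18.618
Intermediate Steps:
X = 184307 (X = 299 + 184008 = 184307)
1881988/3872248 - 3521082/X = 1881988/3872248 - 3521082/184307 = 1881988*(1/3872248) - 3521082*1/184307 = 470497/968062 - 3521082/184307 = -3321909792505/178420603034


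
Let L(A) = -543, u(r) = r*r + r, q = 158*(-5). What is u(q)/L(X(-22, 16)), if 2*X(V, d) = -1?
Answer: -207770/181 ≈ -1147.9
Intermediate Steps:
X(V, d) = -½ (X(V, d) = (½)*(-1) = -½)
q = -790
u(r) = r + r² (u(r) = r² + r = r + r²)
u(q)/L(X(-22, 16)) = -790*(1 - 790)/(-543) = -790*(-789)*(-1/543) = 623310*(-1/543) = -207770/181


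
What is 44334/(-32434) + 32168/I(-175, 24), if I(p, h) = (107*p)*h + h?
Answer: -1310373281/910941324 ≈ -1.4385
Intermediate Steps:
I(p, h) = h + 107*h*p (I(p, h) = 107*h*p + h = h + 107*h*p)
44334/(-32434) + 32168/I(-175, 24) = 44334/(-32434) + 32168/((24*(1 + 107*(-175)))) = 44334*(-1/32434) + 32168/((24*(1 - 18725))) = -22167/16217 + 32168/((24*(-18724))) = -22167/16217 + 32168/(-449376) = -22167/16217 + 32168*(-1/449376) = -22167/16217 - 4021/56172 = -1310373281/910941324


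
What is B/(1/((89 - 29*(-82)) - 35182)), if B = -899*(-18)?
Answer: -529394130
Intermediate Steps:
B = 16182
B/(1/((89 - 29*(-82)) - 35182)) = 16182/(1/((89 - 29*(-82)) - 35182)) = 16182/(1/((89 + 2378) - 35182)) = 16182/(1/(2467 - 35182)) = 16182/(1/(-32715)) = 16182/(-1/32715) = 16182*(-32715) = -529394130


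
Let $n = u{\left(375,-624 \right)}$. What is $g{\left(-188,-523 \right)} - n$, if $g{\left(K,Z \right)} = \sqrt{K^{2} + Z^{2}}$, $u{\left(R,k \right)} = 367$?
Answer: $-367 + \sqrt{308873} \approx 188.76$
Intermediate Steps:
$n = 367$
$g{\left(-188,-523 \right)} - n = \sqrt{\left(-188\right)^{2} + \left(-523\right)^{2}} - 367 = \sqrt{35344 + 273529} - 367 = \sqrt{308873} - 367 = -367 + \sqrt{308873}$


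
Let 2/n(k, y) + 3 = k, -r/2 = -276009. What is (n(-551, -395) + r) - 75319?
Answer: 132045622/277 ≈ 4.7670e+5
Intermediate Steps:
r = 552018 (r = -2*(-276009) = 552018)
n(k, y) = 2/(-3 + k)
(n(-551, -395) + r) - 75319 = (2/(-3 - 551) + 552018) - 75319 = (2/(-554) + 552018) - 75319 = (2*(-1/554) + 552018) - 75319 = (-1/277 + 552018) - 75319 = 152908985/277 - 75319 = 132045622/277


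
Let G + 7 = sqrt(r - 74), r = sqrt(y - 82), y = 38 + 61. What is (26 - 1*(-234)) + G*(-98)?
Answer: 946 - 98*sqrt(-74 + sqrt(17)) ≈ 946.0 - 819.21*I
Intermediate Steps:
y = 99
r = sqrt(17) (r = sqrt(99 - 82) = sqrt(17) ≈ 4.1231)
G = -7 + sqrt(-74 + sqrt(17)) (G = -7 + sqrt(sqrt(17) - 74) = -7 + sqrt(-74 + sqrt(17)) ≈ -7.0 + 8.3592*I)
(26 - 1*(-234)) + G*(-98) = (26 - 1*(-234)) + (-7 + I*sqrt(74 - sqrt(17)))*(-98) = (26 + 234) + (686 - 98*I*sqrt(74 - sqrt(17))) = 260 + (686 - 98*I*sqrt(74 - sqrt(17))) = 946 - 98*I*sqrt(74 - sqrt(17))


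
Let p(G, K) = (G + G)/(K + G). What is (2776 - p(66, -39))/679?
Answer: 24940/6111 ≈ 4.0812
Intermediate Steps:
p(G, K) = 2*G/(G + K) (p(G, K) = (2*G)/(G + K) = 2*G/(G + K))
(2776 - p(66, -39))/679 = (2776 - 2*66/(66 - 39))/679 = (2776 - 2*66/27)*(1/679) = (2776 - 1*44/9)*(1/679) = (2776 - 44/9)*(1/679) = (24940/9)*(1/679) = 24940/6111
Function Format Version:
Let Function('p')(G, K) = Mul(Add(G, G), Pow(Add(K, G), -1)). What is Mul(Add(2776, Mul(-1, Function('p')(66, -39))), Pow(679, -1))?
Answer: Rational(24940, 6111) ≈ 4.0812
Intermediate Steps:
Function('p')(G, K) = Mul(2, G, Pow(Add(G, K), -1)) (Function('p')(G, K) = Mul(Mul(2, G), Pow(Add(G, K), -1)) = Mul(2, G, Pow(Add(G, K), -1)))
Mul(Add(2776, Mul(-1, Function('p')(66, -39))), Pow(679, -1)) = Mul(Add(2776, Mul(-1, Mul(2, 66, Pow(Add(66, -39), -1)))), Pow(679, -1)) = Mul(Add(2776, Mul(-1, Mul(2, 66, Pow(27, -1)))), Rational(1, 679)) = Mul(Add(2776, Mul(-1, Mul(2, 66, Rational(1, 27)))), Rational(1, 679)) = Mul(Add(2776, Mul(-1, Rational(44, 9))), Rational(1, 679)) = Mul(Add(2776, Rational(-44, 9)), Rational(1, 679)) = Mul(Rational(24940, 9), Rational(1, 679)) = Rational(24940, 6111)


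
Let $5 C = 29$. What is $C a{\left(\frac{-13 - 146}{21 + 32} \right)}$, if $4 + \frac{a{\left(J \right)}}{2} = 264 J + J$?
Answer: $- \frac{46342}{5} \approx -9268.4$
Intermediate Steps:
$C = \frac{29}{5}$ ($C = \frac{1}{5} \cdot 29 = \frac{29}{5} \approx 5.8$)
$a{\left(J \right)} = -8 + 530 J$ ($a{\left(J \right)} = -8 + 2 \left(264 J + J\right) = -8 + 2 \cdot 265 J = -8 + 530 J$)
$C a{\left(\frac{-13 - 146}{21 + 32} \right)} = \frac{29 \left(-8 + 530 \frac{-13 - 146}{21 + 32}\right)}{5} = \frac{29 \left(-8 + 530 \left(- \frac{159}{53}\right)\right)}{5} = \frac{29 \left(-8 + 530 \left(\left(-159\right) \frac{1}{53}\right)\right)}{5} = \frac{29 \left(-8 + 530 \left(-3\right)\right)}{5} = \frac{29 \left(-8 - 1590\right)}{5} = \frac{29}{5} \left(-1598\right) = - \frac{46342}{5}$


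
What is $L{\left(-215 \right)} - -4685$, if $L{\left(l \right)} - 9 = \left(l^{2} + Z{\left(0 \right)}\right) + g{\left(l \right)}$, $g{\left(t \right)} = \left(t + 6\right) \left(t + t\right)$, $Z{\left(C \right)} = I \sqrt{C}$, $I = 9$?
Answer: $140789$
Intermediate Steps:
$Z{\left(C \right)} = 9 \sqrt{C}$
$g{\left(t \right)} = 2 t \left(6 + t\right)$ ($g{\left(t \right)} = \left(6 + t\right) 2 t = 2 t \left(6 + t\right)$)
$L{\left(l \right)} = 9 + l^{2} + 2 l \left(6 + l\right)$ ($L{\left(l \right)} = 9 + \left(\left(l^{2} + 9 \sqrt{0}\right) + 2 l \left(6 + l\right)\right) = 9 + \left(\left(l^{2} + 9 \cdot 0\right) + 2 l \left(6 + l\right)\right) = 9 + \left(\left(l^{2} + 0\right) + 2 l \left(6 + l\right)\right) = 9 + \left(l^{2} + 2 l \left(6 + l\right)\right) = 9 + l^{2} + 2 l \left(6 + l\right)$)
$L{\left(-215 \right)} - -4685 = \left(9 + 3 \left(-215\right)^{2} + 12 \left(-215\right)\right) - -4685 = \left(9 + 3 \cdot 46225 - 2580\right) + 4685 = \left(9 + 138675 - 2580\right) + 4685 = 136104 + 4685 = 140789$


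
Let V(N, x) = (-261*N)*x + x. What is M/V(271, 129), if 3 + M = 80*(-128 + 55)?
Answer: 5843/9124170 ≈ 0.00064039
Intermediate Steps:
V(N, x) = x - 261*N*x (V(N, x) = -261*N*x + x = x - 261*N*x)
M = -5843 (M = -3 + 80*(-128 + 55) = -3 + 80*(-73) = -3 - 5840 = -5843)
M/V(271, 129) = -5843*1/(129*(1 - 261*271)) = -5843*1/(129*(1 - 70731)) = -5843/(129*(-70730)) = -5843/(-9124170) = -5843*(-1/9124170) = 5843/9124170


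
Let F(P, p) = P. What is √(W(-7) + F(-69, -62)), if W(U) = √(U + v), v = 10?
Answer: √(-69 + √3) ≈ 8.2017*I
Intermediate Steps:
W(U) = √(10 + U) (W(U) = √(U + 10) = √(10 + U))
√(W(-7) + F(-69, -62)) = √(√(10 - 7) - 69) = √(√3 - 69) = √(-69 + √3)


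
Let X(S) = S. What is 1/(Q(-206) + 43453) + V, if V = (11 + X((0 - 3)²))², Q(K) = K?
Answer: 17298801/43247 ≈ 400.00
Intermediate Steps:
V = 400 (V = (11 + (0 - 3)²)² = (11 + (-3)²)² = (11 + 9)² = 20² = 400)
1/(Q(-206) + 43453) + V = 1/(-206 + 43453) + 400 = 1/43247 + 400 = 17298801/43247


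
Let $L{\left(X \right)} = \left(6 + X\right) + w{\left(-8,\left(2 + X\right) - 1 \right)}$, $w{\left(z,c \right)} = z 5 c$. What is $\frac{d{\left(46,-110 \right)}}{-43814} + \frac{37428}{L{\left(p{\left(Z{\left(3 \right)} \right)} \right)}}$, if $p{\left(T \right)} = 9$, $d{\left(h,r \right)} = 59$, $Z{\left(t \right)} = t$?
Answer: $- \frac{1639893107}{16868390} \approx -97.217$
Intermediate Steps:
$w{\left(z,c \right)} = 5 c z$ ($w{\left(z,c \right)} = 5 z c = 5 c z$)
$L{\left(X \right)} = -34 - 39 X$ ($L{\left(X \right)} = \left(6 + X\right) + 5 \left(\left(2 + X\right) - 1\right) \left(-8\right) = \left(6 + X\right) + 5 \left(1 + X\right) \left(-8\right) = \left(6 + X\right) - \left(40 + 40 X\right) = -34 - 39 X$)
$\frac{d{\left(46,-110 \right)}}{-43814} + \frac{37428}{L{\left(p{\left(Z{\left(3 \right)} \right)} \right)}} = \frac{59}{-43814} + \frac{37428}{-34 - 351} = 59 \left(- \frac{1}{43814}\right) + \frac{37428}{-34 - 351} = - \frac{59}{43814} + \frac{37428}{-385} = - \frac{59}{43814} + 37428 \left(- \frac{1}{385}\right) = - \frac{59}{43814} - \frac{37428}{385} = - \frac{1639893107}{16868390}$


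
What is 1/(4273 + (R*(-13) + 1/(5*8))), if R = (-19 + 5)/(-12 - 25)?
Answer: 1480/6316797 ≈ 0.00023430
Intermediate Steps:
R = 14/37 (R = -14/(-37) = -14*(-1/37) = 14/37 ≈ 0.37838)
1/(4273 + (R*(-13) + 1/(5*8))) = 1/(4273 + ((14/37)*(-13) + 1/(5*8))) = 1/(4273 + (-182/37 + 1/40)) = 1/(4273 - 7243/1480) = 1/(6316797/1480) = 1480/6316797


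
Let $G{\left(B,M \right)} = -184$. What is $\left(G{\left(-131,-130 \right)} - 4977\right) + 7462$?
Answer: $2301$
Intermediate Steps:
$\left(G{\left(-131,-130 \right)} - 4977\right) + 7462 = \left(-184 - 4977\right) + 7462 = -5161 + 7462 = 2301$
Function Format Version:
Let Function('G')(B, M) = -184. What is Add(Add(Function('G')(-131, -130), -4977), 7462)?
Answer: 2301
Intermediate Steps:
Add(Add(Function('G')(-131, -130), -4977), 7462) = Add(Add(-184, -4977), 7462) = Add(-5161, 7462) = 2301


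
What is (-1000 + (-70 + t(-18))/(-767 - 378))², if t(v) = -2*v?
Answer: 1310947141156/1311025 ≈ 9.9994e+5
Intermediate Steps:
(-1000 + (-70 + t(-18))/(-767 - 378))² = (-1000 + (-70 - 2*(-18))/(-767 - 378))² = (-1000 + (-70 + 36)/(-1145))² = (-1000 - 34*(-1/1145))² = (-1000 + 34/1145)² = (-1144966/1145)² = 1310947141156/1311025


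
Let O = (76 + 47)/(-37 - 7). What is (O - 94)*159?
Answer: -677181/44 ≈ -15390.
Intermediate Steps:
O = -123/44 (O = 123/(-44) = 123*(-1/44) = -123/44 ≈ -2.7955)
(O - 94)*159 = (-123/44 - 94)*159 = -4259/44*159 = -677181/44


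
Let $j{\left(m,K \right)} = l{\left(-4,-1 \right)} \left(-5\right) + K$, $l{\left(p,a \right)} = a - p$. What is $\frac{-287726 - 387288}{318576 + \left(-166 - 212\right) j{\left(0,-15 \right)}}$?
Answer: $- \frac{337507}{164958} \approx -2.046$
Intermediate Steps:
$j{\left(m,K \right)} = -15 + K$ ($j{\left(m,K \right)} = \left(-1 - -4\right) \left(-5\right) + K = \left(-1 + 4\right) \left(-5\right) + K = 3 \left(-5\right) + K = -15 + K$)
$\frac{-287726 - 387288}{318576 + \left(-166 - 212\right) j{\left(0,-15 \right)}} = \frac{-287726 - 387288}{318576 + \left(-166 - 212\right) \left(-15 - 15\right)} = - \frac{675014}{318576 - -11340} = - \frac{675014}{318576 + 11340} = - \frac{675014}{329916} = \left(-675014\right) \frac{1}{329916} = - \frac{337507}{164958}$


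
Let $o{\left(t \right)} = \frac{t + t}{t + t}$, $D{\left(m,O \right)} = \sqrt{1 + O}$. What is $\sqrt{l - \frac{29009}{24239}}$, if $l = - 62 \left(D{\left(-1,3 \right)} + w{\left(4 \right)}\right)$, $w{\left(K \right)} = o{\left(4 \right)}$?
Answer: $\frac{i \sqrt{109983565657}}{24239} \approx 13.682 i$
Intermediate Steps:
$o{\left(t \right)} = 1$ ($o{\left(t \right)} = \frac{2 t}{2 t} = 2 t \frac{1}{2 t} = 1$)
$w{\left(K \right)} = 1$
$l = -186$ ($l = - 62 \left(\sqrt{1 + 3} + 1\right) = - 62 \left(\sqrt{4} + 1\right) = - 62 \left(2 + 1\right) = \left(-62\right) 3 = -186$)
$\sqrt{l - \frac{29009}{24239}} = \sqrt{-186 - \frac{29009}{24239}} = \sqrt{- \frac{4537463}{24239}} = \frac{i \sqrt{109983565657}}{24239}$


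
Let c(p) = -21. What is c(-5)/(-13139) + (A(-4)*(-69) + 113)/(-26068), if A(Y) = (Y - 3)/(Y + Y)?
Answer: -164585/391437088 ≈ -0.00042046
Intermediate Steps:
A(Y) = (-3 + Y)/(2*Y) (A(Y) = (-3 + Y)/((2*Y)) = (-3 + Y)*(1/(2*Y)) = (-3 + Y)/(2*Y))
c(-5)/(-13139) + (A(-4)*(-69) + 113)/(-26068) = -21/(-13139) + (((1/2)*(-3 - 4)/(-4))*(-69) + 113)/(-26068) = -21*(-1/13139) + (((1/2)*(-1/4)*(-7))*(-69) + 113)*(-1/26068) = 3/1877 + ((7/8)*(-69) + 113)*(-1/26068) = 3/1877 + (-483/8 + 113)*(-1/26068) = 3/1877 + (421/8)*(-1/26068) = 3/1877 - 421/208544 = -164585/391437088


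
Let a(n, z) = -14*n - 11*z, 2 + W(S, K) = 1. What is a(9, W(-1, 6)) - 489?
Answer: -604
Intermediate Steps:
W(S, K) = -1 (W(S, K) = -2 + 1 = -1)
a(9, W(-1, 6)) - 489 = (-14*9 - 11*(-1)) - 489 = (-126 + 11) - 489 = -115 - 489 = -604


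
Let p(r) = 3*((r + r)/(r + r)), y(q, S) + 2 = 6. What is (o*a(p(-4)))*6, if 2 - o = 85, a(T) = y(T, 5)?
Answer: -1992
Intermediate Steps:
y(q, S) = 4 (y(q, S) = -2 + 6 = 4)
p(r) = 3 (p(r) = 3*((2*r)/((2*r))) = 3*((2*r)*(1/(2*r))) = 3*1 = 3)
a(T) = 4
o = -83 (o = 2 - 1*85 = 2 - 85 = -83)
(o*a(p(-4)))*6 = -83*4*6 = -332*6 = -1992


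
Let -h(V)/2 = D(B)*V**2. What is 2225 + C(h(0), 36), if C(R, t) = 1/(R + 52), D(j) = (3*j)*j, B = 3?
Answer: 115701/52 ≈ 2225.0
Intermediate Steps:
D(j) = 3*j**2
h(V) = -54*V**2 (h(V) = -2*3*3**2*V**2 = -2*3*9*V**2 = -54*V**2)
C(R, t) = 1/(52 + R)
2225 + C(h(0), 36) = 2225 + 1/(52 - 54*0**2) = 2225 + 1/(52 - 54*0) = 2225 + 1/(52 + 0) = 2225 + 1/52 = 115701/52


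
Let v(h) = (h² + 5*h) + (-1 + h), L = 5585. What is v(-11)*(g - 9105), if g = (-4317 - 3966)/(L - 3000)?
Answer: -115583112/235 ≈ -4.9184e+5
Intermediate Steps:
v(h) = -1 + h² + 6*h
g = -753/235 (g = (-4317 - 3966)/(5585 - 3000) = -8283/2585 = -8283*1/2585 = -753/235 ≈ -3.2043)
v(-11)*(g - 9105) = (-1 + (-11)² + 6*(-11))*(-753/235 - 9105) = (-1 + 121 - 66)*(-2140428/235) = 54*(-2140428/235) = -115583112/235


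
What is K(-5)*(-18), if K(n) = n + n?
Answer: 180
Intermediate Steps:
K(n) = 2*n
K(-5)*(-18) = (2*(-5))*(-18) = -10*(-18) = 180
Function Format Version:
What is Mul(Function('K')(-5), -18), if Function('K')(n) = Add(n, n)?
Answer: 180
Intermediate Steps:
Function('K')(n) = Mul(2, n)
Mul(Function('K')(-5), -18) = Mul(Mul(2, -5), -18) = Mul(-10, -18) = 180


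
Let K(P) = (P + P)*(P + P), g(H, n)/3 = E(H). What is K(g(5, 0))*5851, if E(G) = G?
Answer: 5265900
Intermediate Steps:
g(H, n) = 3*H
K(P) = 4*P² (K(P) = (2*P)*(2*P) = 4*P²)
K(g(5, 0))*5851 = (4*(3*5)²)*5851 = (4*15²)*5851 = (4*225)*5851 = 900*5851 = 5265900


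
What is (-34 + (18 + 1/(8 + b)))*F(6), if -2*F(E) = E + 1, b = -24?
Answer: 1799/32 ≈ 56.219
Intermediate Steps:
F(E) = -½ - E/2 (F(E) = -(E + 1)/2 = -(1 + E)/2 = -½ - E/2)
(-34 + (18 + 1/(8 + b)))*F(6) = (-34 + (18 + 1/(8 - 24)))*(-½ - ½*6) = (-34 + (18 + 1/(-16)))*(-½ - 3) = (-34 + (18 - 1/16))*(-7/2) = (-34 + 287/16)*(-7/2) = -257/16*(-7/2) = 1799/32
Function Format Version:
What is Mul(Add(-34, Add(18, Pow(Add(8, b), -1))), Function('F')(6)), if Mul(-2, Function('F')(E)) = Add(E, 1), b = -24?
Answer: Rational(1799, 32) ≈ 56.219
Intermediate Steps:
Function('F')(E) = Add(Rational(-1, 2), Mul(Rational(-1, 2), E)) (Function('F')(E) = Mul(Rational(-1, 2), Add(E, 1)) = Mul(Rational(-1, 2), Add(1, E)) = Add(Rational(-1, 2), Mul(Rational(-1, 2), E)))
Mul(Add(-34, Add(18, Pow(Add(8, b), -1))), Function('F')(6)) = Mul(Add(-34, Add(18, Pow(Add(8, -24), -1))), Add(Rational(-1, 2), Mul(Rational(-1, 2), 6))) = Mul(Add(-34, Add(18, Pow(-16, -1))), Add(Rational(-1, 2), -3)) = Mul(Add(-34, Add(18, Rational(-1, 16))), Rational(-7, 2)) = Mul(Add(-34, Rational(287, 16)), Rational(-7, 2)) = Mul(Rational(-257, 16), Rational(-7, 2)) = Rational(1799, 32)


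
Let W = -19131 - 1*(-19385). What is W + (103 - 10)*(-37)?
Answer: -3187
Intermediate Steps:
W = 254 (W = -19131 + 19385 = 254)
W + (103 - 10)*(-37) = 254 + (103 - 10)*(-37) = 254 + 93*(-37) = 254 - 3441 = -3187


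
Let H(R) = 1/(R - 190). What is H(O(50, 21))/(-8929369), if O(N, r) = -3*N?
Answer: 1/3035985460 ≈ 3.2938e-10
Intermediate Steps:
H(R) = 1/(-190 + R)
H(O(50, 21))/(-8929369) = 1/(-190 - 3*50*(-8929369)) = -1/8929369/(-190 - 150) = -1/8929369/(-340) = -1/340*(-1/8929369) = 1/3035985460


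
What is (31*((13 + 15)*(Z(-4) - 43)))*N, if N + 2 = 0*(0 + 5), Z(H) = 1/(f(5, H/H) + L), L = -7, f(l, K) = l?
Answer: 75516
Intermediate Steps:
Z(H) = -1/2 (Z(H) = 1/(5 - 7) = 1/(-2) = -1/2)
N = -2 (N = -2 + 0*(0 + 5) = -2 + 0*5 = -2 + 0 = -2)
(31*((13 + 15)*(Z(-4) - 43)))*N = (31*((13 + 15)*(-1/2 - 43)))*(-2) = (31*(28*(-87/2)))*(-2) = (31*(-1218))*(-2) = -37758*(-2) = 75516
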